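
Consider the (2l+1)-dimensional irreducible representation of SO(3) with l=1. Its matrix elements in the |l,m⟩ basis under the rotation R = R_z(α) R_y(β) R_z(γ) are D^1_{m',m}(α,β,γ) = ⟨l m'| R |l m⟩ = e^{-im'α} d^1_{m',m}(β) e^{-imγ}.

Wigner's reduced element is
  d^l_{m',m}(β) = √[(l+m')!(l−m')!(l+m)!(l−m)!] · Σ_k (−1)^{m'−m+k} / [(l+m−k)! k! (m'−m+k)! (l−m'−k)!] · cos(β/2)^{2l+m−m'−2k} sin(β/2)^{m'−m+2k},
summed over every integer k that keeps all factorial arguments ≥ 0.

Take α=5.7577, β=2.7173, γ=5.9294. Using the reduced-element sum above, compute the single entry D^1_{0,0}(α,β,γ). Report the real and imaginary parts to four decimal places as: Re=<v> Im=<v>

First d^1_{0,0}(β=2.7173), then the phase factors e^{-i(0)α} and e^{-i(0)γ}:
With c≡cos(β/2)=0.210559 and s≡sin(β/2)=0.977581, N=[1·1·1·1]^{1/2}=1.000000
k: max(0,(0)−(0))=0 … min(1+(0),1−(0))=1
  k=0: (−1)^0·1.0000/(1)·0.2106^2·0.9776^0 = +0.044335
  k=1: (−1)^1·1.0000/(1)·0.2106^0·0.9776^2 = -0.955665
d^1_{0,0}(2.7173) = +0.044335 -0.955665 = -0.911330
D = (+1.000000+0.000000i)·(-0.911330)·(+1.000000+0.000000i) = -0.911330+0.000000i

Re=-0.9113 Im=0.0000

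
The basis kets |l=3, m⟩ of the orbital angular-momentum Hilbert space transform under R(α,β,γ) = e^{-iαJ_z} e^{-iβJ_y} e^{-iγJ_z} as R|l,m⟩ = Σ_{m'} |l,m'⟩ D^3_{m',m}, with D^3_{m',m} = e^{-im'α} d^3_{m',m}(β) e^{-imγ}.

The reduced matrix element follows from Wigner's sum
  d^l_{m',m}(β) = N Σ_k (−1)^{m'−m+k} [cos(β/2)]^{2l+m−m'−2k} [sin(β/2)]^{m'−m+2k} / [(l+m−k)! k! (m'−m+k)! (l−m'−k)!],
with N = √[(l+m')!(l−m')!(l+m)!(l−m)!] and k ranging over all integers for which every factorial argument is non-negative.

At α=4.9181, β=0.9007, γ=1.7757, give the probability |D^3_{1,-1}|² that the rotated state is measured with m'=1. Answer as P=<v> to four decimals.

P=0.2713

First d^3_{1,-1}(β=0.9007), then the phase factors e^{-i(1)α} and e^{-i(-1)γ}:
Half-angle: c=0.900295, s=0.435281. N=√(24·2·2·24)=48.000000
k: max(0,(-1)−(1))=0 … min(3+(-1),3−(1))=2
  k=0: (−1)^2·48.0000/(8)·0.9003^4·0.4353^2 = +0.746842
  k=1: (−1)^3·48.0000/(6)·0.9003^2·0.4353^4 = -0.232775
  k=2: (−1)^4·48.0000/(48)·0.9003^0·0.4353^6 = +0.006802
d^3_{1,-1}(0.9007) = +0.746842 -0.232775 +0.006802 = +0.520869
|D^3_{1,-1}|² = |d^3_{1,-1}(β)|² = (+0.520869)² = 0.271304 (the z-rotation phases have unit modulus)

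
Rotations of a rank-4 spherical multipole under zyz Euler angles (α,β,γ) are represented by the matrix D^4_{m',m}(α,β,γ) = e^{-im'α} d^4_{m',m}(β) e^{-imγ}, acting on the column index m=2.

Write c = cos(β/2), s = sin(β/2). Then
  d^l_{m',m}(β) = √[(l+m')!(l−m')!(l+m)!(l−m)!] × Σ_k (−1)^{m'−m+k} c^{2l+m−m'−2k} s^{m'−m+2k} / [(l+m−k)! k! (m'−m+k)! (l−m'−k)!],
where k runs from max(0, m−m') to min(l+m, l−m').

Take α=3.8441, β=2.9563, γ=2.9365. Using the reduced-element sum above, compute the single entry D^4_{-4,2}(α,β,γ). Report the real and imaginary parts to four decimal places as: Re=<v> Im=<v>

First d^4_{-4,2}(β=2.9563), then the phase factors e^{-i(-4)α} and e^{-i(2)γ}:
c=cos(2.9563/2)=0.092514, s=sin(2.9563/2)=0.995711; N=√[1·40320·720·2]=7619.763776
Admissible k: 6..6 (factorial args all ≥0)
  k=6: (−1)^0·7619.7638/(1440)·0.0925^2·0.9957^6 = +0.044136
d^4_{-4,2}(2.9563) = +0.044136
Attach z-rotation phases: D = e^{-i(-4)(3.8441)}·(+0.044136)·e^{-i(2)(2.9365)} = -0.044000-0.003466i

Re=-0.0440 Im=-0.0035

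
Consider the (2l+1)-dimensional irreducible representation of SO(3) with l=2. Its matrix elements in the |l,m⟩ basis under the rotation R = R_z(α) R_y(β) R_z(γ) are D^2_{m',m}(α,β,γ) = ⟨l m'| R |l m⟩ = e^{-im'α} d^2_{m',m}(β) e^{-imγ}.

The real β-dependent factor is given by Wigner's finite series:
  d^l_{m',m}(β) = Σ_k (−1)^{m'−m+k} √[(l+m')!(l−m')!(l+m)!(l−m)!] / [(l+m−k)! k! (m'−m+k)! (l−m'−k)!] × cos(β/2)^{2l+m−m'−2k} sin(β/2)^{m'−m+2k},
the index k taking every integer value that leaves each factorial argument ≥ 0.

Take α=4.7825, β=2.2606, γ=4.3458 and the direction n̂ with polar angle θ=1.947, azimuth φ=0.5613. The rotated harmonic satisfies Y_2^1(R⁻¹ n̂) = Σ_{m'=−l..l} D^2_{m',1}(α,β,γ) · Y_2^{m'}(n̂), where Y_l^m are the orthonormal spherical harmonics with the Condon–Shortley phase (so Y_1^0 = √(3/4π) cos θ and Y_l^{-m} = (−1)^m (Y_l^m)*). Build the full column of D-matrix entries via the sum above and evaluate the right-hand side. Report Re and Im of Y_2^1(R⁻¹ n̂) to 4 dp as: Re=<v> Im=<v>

Need the full column D^2_{m',1} for m'=−2..2 at α=4.7825, β=2.2606, γ=4.3458.
cos(β/2)=0.426388, sin(β/2)=0.904540
d^2_{-2,1}: single k=3 term ⇒ +0.631130;  D = +0.306345-0.551795i
d^2_{-1,1}: k∈[2..3] ⇒ +0.446260 -0.669440 = -0.223180;  D = -0.202235-0.094394i
d^2_{0,1}: k∈[1..2] ⇒ +0.171759 -0.772974 = -0.601214;  D = +0.215495-0.561267i
d^2_{1,1}: k∈[0..1] ⇒ +0.033054 -0.446260 = -0.413206;  D = +0.395178+0.120720i
d^2_{2,1}: single k=0 term ⇒ -0.140241;  D = -0.031475+0.136663i
Y_2^{m'}(θ=1.947,φ=0.5613) and Σ D·Y over m':
  (+0.3063-0.5518i)·(+0.1448-0.3011i)  (-0.2022-0.0944i)·(-0.2235+0.1405i)  (+0.2155-0.5613i)·(-0.1877+0.0000i)  (+0.3952+0.1207i)·(+0.2235+0.1405i)  (-0.0315+0.1367i)·(+0.1448+0.3011i)
Y_2^1(R⁻¹ n̂) = -0.078154+0.018684i

Re=-0.0782 Im=0.0187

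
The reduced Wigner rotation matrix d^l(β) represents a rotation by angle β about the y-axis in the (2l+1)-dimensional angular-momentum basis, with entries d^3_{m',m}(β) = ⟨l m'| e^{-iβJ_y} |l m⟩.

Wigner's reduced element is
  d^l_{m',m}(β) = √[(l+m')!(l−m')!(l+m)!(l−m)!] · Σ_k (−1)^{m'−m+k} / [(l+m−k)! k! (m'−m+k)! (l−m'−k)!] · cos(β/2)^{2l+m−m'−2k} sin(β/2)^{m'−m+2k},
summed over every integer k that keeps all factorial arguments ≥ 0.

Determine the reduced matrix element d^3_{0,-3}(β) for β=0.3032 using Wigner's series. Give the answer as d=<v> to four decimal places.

d=-0.0149

d^3_{0,-3}(β=0.3032) via Wigner's sum:
c=cos(0.3032/2)=0.988531, s=sin(0.3032/2)=0.151020; N=√[6·6·1·720]=160.996894
k: max(0,(-3)−(0))=0 … min(3+(-3),3−(0))=0
  k=0: (−1)^3·160.9969/(36)·0.9885^3·0.1510^3 = -0.014880
d^3_{0,-3}(0.3032) = -0.014880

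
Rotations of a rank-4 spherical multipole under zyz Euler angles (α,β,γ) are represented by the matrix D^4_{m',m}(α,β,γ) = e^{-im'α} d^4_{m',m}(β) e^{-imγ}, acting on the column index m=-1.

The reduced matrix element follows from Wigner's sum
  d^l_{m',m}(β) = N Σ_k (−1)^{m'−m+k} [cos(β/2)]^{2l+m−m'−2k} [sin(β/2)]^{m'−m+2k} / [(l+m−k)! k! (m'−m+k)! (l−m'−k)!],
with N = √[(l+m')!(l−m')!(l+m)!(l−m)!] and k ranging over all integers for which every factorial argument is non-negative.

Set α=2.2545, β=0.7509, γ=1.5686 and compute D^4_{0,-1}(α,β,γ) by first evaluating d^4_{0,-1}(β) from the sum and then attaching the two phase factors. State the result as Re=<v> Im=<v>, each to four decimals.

Re=-0.0005 Im=-0.2067

First d^4_{0,-1}(β=0.7509), then the phase factors e^{-i(0)α} and e^{-i(-1)γ}:
With c≡cos(β/2)=0.930343 and s≡sin(β/2)=0.366691, N=[24·24·6·120]^{1/2}=643.987578
The bounds max(0,m−m')=0 and min(l+m,l−m')=3 give 4 terms
  k=0: (−1)^1·643.9876/(144)·0.9303^7·0.3667^1 = -0.989273
  k=1: (−1)^2·643.9876/(24)·0.9303^5·0.3667^3 = +0.922110
  k=2: (−1)^3·643.9876/(24)·0.9303^3·0.3667^5 = -0.143251
  k=3: (−1)^4·643.9876/(144)·0.9303^1·0.3667^7 = +0.003709
d^4_{0,-1}(0.7509) = -0.989273 +0.922110 -0.143251 +0.003709 = -0.206705
D = (+1.000000+0.000000i)·(-0.206705)·(+0.002196+0.999998i) = -0.000454-0.206705i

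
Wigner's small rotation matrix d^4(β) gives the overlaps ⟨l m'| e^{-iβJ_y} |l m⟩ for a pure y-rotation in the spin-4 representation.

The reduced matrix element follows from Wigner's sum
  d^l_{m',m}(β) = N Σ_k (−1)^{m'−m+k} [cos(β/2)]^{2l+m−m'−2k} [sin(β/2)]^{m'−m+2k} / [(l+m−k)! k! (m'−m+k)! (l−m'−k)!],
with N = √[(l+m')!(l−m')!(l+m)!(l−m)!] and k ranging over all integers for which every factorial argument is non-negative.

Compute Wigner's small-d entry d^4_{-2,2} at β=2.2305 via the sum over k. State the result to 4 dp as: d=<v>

d^4_{-2,2}(β=2.2305) via Wigner's sum:
Half-angle: c=0.439953, s=0.898021. N=√(2·720·720·2)=1440.000000
Admissible k: 4..6 (factorial args all ≥0)
  k=4: (−1)^0·1440.0000/(96)·0.4400^4·0.8980^4 = +0.365479
  k=5: (−1)^1·1440.0000/(120)·0.4400^2·0.8980^6 = -1.218182
  k=6: (−1)^2·1440.0000/(1440)·0.4400^0·0.8980^8 = +0.422952
d^4_{-2,2}(2.2305) = +0.365479 -1.218182 +0.422952 = -0.429751

d=-0.4298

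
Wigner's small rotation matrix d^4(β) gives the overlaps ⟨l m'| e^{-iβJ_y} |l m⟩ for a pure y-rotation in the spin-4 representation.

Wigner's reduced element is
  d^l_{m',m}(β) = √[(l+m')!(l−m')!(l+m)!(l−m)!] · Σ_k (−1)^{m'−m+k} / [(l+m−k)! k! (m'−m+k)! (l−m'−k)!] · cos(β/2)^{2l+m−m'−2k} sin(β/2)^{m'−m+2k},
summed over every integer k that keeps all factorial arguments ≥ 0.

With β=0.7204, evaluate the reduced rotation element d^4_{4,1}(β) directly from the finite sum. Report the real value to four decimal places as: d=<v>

d^4_{4,1}(β=0.7204) via Wigner's sum:
c=cos(0.7204/2)=0.935826, s=sin(0.7204/2)=0.352461; N=√[40320·1·120·6]=5387.986637
k: max(0,(1)−(4))=0 … min(4+(1),4−(4))=0
  k=0: (−1)^3·5387.9866/(720)·0.9358^5·0.3525^3 = -0.235183
d^4_{4,1}(0.7204) = -0.235183

d=-0.2352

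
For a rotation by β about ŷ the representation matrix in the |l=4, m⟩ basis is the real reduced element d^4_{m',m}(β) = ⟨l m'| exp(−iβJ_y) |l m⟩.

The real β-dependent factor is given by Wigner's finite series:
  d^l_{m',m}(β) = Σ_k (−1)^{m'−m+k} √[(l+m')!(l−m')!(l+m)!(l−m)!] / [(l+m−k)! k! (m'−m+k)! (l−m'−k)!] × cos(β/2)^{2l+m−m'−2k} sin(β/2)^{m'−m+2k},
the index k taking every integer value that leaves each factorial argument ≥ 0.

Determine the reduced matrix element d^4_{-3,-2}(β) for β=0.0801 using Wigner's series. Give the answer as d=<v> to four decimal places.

d^4_{-3,-2}(β=0.0801) via Wigner's sum:
With c≡cos(β/2)=0.999198 and s≡sin(β/2)=0.040039, N=[1·5040·2·720]^{1/2}=2693.993318
k∈{1,2} keeps every argument non-negative
  k=1: (−1)^0·2693.9933/(720)·0.9992^7·0.0400^1 = +0.148974
  k=2: (−1)^1·2693.9933/(240)·0.9992^5·0.0400^3 = -0.000718
d^4_{-3,-2}(0.0801) = +0.148974 -0.000718 = +0.148257

d=0.1483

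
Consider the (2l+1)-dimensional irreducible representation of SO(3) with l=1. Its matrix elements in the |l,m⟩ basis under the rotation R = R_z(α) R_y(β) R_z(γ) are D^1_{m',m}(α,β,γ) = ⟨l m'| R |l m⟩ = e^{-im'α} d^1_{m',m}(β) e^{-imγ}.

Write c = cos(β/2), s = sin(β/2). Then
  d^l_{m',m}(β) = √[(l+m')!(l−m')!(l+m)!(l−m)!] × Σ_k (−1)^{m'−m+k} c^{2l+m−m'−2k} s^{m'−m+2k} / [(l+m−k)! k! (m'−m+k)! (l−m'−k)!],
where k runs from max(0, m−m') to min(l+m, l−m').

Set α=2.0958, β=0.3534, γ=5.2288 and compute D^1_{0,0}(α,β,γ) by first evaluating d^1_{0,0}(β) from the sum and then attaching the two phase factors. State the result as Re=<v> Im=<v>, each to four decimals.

First d^1_{0,0}(β=0.3534), then the phase factors e^{-i(0)α} and e^{-i(0)γ}:
c=cos(0.3534/2)=0.984429, s=sin(0.3534/2)=0.175782; N=√[1·1·1·1]=1.000000
The bounds max(0,m−m')=0 and min(l+m,l−m')=1 give 2 terms
  k=0: (−1)^0·1.0000/(1)·0.9844^2·0.1758^0 = +0.969101
  k=1: (−1)^1·1.0000/(1)·0.9844^0·0.1758^2 = -0.030899
d^1_{0,0}(0.3534) = +0.969101 -0.030899 = +0.938201
Attach z-rotation phases: D = e^{-i(0)(2.0958)}·(+0.938201)·e^{-i(0)(5.2288)} = +0.938201+0.000000i

Re=0.9382 Im=0.0000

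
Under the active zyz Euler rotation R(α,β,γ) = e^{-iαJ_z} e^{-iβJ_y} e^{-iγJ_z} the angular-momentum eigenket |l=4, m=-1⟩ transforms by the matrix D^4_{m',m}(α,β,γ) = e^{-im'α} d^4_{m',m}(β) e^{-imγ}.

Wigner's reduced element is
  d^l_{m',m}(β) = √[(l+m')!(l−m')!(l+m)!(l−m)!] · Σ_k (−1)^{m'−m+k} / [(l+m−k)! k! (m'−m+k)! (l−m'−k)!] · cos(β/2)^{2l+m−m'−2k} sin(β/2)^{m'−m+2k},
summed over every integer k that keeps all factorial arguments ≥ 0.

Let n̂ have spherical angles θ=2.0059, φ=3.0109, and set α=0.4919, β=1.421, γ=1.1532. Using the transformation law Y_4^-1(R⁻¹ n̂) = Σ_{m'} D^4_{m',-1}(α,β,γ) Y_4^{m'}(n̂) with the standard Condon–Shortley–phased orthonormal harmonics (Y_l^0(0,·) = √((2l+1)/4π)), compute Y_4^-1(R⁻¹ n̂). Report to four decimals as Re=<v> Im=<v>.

Need the full column D^4_{m',-1} for m'=−4..4 at α=0.4919, β=1.421, γ=1.1532.
cos(β/2)=0.758036, sin(β/2)=0.652213
d^4_{-4,-1}: single k=3 term ⇒ +0.519650;  D = -0.519538+0.010804i
d^4_{-3,-1}: k∈[2..3] ⇒ +0.640601 -0.790379 = -0.149778;  D = +0.130521-0.073470i
d^4_{-2,-1}: k∈[1..3] ⇒ +0.397973 -1.473069 +0.726994 = -0.348101;  D = +0.186733-0.293778i
d^4_{-1,-1}: k∈[0..3] ⇒ +0.109023 -1.210622 +1.792412 -0.442299 = +0.248514;  D = -0.018449+0.247828i
d^4_{0,-1}: k∈[0..3] ⇒ -0.419501 +1.863301 -1.379375 +0.170189 = +0.234614;  D = +0.095151+0.214453i
d^4_{1,-1}: k∈[0..3] ⇒ +0.807081 -1.792412 +0.663448 -0.032743 = -0.354625;  D = -0.279868-0.217791i
d^4_{2,-1}: k∈[0..2] ⇒ -0.982046 +1.090492 -0.161455 = -0.053009;  D = -0.052251-0.008937i
d^4_{3,-1}: k∈[0..1] ⇒ +0.790379 -0.351064 = +0.439315;  D = +0.416667-0.139236i
d^4_{4,-1}: single k=0 term ⇒ -0.384689;  D = -0.264014+0.279790i
Y_4^{m'}(θ=2.0059,φ=3.0109) and Σ D·Y over m':
  (-0.5195+0.0108i)·(+0.2593+0.1494i)  (+0.1305-0.0735i)·(+0.3636+0.1503i)  (+0.1867-0.2938i)·(+0.0648+0.0173i)  (-0.0184+0.2478i)·(-0.3149-0.0414i)  (+0.0952+0.2145i)·(-0.1296+0.0000i)  (-0.2799-0.2178i)·(+0.3149-0.0414i)  (-0.0523-0.0089i)·(+0.0648-0.0173i)  (+0.4167-0.1392i)·(-0.3636+0.1503i)  (-0.2640+0.2798i)·(+0.2593-0.1494i)
Y_4^-1(R⁻¹ n̂) = -0.314798-0.034188i

Re=-0.3148 Im=-0.0342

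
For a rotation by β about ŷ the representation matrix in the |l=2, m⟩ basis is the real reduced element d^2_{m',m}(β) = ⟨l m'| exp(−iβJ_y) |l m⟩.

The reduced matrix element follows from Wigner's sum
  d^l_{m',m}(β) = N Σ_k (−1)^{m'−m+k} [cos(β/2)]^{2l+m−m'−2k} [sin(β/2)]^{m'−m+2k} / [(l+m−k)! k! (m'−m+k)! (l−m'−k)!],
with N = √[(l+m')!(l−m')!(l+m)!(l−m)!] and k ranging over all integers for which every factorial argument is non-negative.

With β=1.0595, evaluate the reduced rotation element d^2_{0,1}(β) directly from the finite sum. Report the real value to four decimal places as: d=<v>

d^2_{0,1}(β=1.0595) via Wigner's sum:
Half-angle: c=0.862933, s=0.505318. N=√(2·2·6·1)=4.898979
k∈{1,2} keeps every argument non-negative
  k=1: (−1)^0·4.8990/(2)·0.8629^3·0.5053^1 = +0.795375
  k=2: (−1)^1·4.8990/(2)·0.8629^1·0.5053^3 = -0.272738
d^2_{0,1}(1.0595) = +0.795375 -0.272738 = +0.522637

d=0.5226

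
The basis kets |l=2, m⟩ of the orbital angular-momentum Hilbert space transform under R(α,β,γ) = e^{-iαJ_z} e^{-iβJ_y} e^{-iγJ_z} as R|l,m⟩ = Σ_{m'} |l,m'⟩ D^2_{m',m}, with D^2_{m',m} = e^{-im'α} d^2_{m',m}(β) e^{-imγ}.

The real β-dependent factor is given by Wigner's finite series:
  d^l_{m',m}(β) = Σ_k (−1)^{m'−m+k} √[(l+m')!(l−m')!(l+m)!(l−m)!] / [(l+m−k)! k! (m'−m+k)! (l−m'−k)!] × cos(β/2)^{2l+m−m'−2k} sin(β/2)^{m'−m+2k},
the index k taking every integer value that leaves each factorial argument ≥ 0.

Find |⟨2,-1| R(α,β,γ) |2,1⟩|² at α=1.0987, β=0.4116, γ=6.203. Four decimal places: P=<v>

P=0.0140

D^2_{-1,1}(1.0987,0.4116,6.203) = e^{-i·-1·1.0987}·d^2_{-1,1}(0.4116)·e^{-i·1·6.203}. Compute d first:
Half-angle: c=0.978898, s=0.204350. N=√(1·6·6·1)=6.000000
k∈{2,3} keeps every argument non-negative
  k=2: (−1)^0·6.0000/(2)·0.9789^2·0.2044^2 = +0.120046
  k=3: (−1)^1·6.0000/(6)·0.9789^0·0.2044^4 = -0.001744
d^2_{-1,1}(0.4116) = +0.120046 -0.001744 = +0.118302
|D^2_{-1,1}|² = |d^2_{-1,1}(β)|² = (+0.118302)² = 0.013995 (the z-rotation phases have unit modulus)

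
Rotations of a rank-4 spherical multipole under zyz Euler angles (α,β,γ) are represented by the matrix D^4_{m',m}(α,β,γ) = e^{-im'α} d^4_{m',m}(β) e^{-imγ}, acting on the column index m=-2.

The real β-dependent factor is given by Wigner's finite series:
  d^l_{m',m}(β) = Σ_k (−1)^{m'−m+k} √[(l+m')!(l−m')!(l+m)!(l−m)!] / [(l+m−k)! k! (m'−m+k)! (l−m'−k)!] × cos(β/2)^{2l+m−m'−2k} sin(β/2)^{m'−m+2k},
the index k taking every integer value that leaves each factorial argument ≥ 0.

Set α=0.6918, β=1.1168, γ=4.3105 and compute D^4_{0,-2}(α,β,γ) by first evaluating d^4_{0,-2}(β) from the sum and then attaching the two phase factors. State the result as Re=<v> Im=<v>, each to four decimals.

Split into d^4_{0,-2}(β=1.1168) × two z-phases.
c=cos(1.1168/2)=0.848104, s=sin(1.1168/2)=0.529830; N=√[24·24·2·720]=910.735966
The bounds max(0,m−m')=0 and min(l+m,l−m')=2 give 3 terms
  k=0: (−1)^2·910.7360/(96)·0.8481^6·0.5298^2 = +0.991034
  k=1: (−1)^3·910.7360/(36)·0.8481^4·0.5298^4 = -1.031412
  k=2: (−1)^4·910.7360/(96)·0.8481^2·0.5298^6 = +0.150952
d^4_{0,-2}(1.1168) = +0.991034 -1.031412 +0.150952 = +0.110574
Attach z-rotation phases: D = e^{-i(0)(0.6918)}·(+0.110574)·e^{-i(-2)(4.3105)} = -0.076737+0.079611i

Re=-0.0767 Im=0.0796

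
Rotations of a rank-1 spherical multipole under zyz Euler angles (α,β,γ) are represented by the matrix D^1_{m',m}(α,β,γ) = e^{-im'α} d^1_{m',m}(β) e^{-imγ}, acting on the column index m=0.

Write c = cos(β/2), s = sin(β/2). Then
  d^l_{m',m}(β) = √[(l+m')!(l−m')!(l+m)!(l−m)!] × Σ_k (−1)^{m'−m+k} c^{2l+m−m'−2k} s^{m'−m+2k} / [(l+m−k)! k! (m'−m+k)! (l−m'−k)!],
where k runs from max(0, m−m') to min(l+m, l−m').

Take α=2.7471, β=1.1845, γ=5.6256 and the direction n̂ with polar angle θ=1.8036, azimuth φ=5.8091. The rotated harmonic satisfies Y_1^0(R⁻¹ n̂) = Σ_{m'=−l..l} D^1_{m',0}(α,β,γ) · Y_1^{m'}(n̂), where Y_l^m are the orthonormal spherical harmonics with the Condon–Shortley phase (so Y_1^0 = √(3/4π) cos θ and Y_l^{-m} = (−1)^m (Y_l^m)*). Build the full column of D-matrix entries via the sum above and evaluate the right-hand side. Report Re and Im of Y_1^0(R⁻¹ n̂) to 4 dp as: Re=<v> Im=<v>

Need the full column D^1_{m',0} for m'=−1..1 at α=2.7471, β=1.1845, γ=5.6256.
cos(β/2)=0.829687, sin(β/2)=0.558229
d^1_{-1,0}: single k=1 term ⇒ +0.655001;  D = -0.604691+0.251743i
d^1_{0,0}: k∈[0..1] ⇒ +0.688380 -0.311620 = +0.376760;  D = +0.376760+0.000000i
d^1_{1,0}: single k=0 term ⇒ -0.655001;  D = +0.604691+0.251743i
Y_1^{m'}(θ=1.8036,φ=5.8091) and Σ D·Y over m':
  (-0.6047+0.2517i)·(+0.2991+0.1535i)  (+0.3768+0.0000i)·(-0.1127+0.0000i)  (+0.6047+0.2517i)·(-0.2991+0.1535i)
Y_1^0(R⁻¹ n̂) = -0.481464+0.000000i

Re=-0.4815 Im=0.0000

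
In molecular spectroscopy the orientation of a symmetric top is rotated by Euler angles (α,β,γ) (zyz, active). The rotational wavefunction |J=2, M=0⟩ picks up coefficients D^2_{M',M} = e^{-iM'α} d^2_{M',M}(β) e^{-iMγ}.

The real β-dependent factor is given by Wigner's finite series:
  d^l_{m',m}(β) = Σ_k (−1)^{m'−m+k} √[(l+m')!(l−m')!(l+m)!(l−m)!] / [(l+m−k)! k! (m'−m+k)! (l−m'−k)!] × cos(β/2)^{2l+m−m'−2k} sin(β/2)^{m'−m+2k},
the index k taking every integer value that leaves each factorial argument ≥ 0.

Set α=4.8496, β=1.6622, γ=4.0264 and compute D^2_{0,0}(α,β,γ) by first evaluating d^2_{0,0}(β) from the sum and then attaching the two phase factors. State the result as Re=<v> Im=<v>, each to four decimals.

D^2_{0,0}(4.8496,1.6622,4.0264) = e^{-i·0·4.8496}·d^2_{0,0}(1.6622)·e^{-i·0·4.0264}. Compute d first:
c=cos(1.6622/2)=0.674064, s=sin(1.6622/2)=0.738673; N=√[2·2·2·2]=4.000000
The bounds max(0,m−m')=0 and min(l+m,l−m')=2 give 3 terms
  k=0: (−1)^0·4.0000/(4)·0.6741^4·0.7387^0 = +0.206445
  k=1: (−1)^1·4.0000/(1)·0.6741^2·0.7387^2 = -0.991669
  k=2: (−1)^2·4.0000/(4)·0.6741^0·0.7387^4 = +0.297721
d^2_{0,0}(1.6622) = +0.206445 -0.991669 +0.297721 = -0.487503
D = (+1.000000+0.000000i)·(-0.487503)·(+1.000000+0.000000i) = -0.487503+0.000000i

Re=-0.4875 Im=0.0000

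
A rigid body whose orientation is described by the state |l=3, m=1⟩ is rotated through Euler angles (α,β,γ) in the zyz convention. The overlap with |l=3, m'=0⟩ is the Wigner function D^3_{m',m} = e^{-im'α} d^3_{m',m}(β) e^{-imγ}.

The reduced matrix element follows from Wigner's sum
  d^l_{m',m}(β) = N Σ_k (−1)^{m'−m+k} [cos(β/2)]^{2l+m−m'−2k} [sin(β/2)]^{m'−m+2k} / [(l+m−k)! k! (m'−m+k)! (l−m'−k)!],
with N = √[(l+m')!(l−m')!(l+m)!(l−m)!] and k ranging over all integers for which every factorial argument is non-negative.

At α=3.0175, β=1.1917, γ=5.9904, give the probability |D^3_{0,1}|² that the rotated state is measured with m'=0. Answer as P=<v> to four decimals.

D^3_{0,1}(3.0175,1.1917,5.9904) = e^{-i·0·3.0175}·d^3_{0,1}(1.1917)·e^{-i·1·5.9904}. Compute d first:
c=cos(1.1917/2)=0.827672, s=sin(1.1917/2)=0.561212; N=√[6·6·24·2]=41.569219
k: max(0,(1)−(0))=1 … min(3+(1),3−(0))=3
  k=1: (−1)^0·41.5692/(12)·0.8277^5·0.5612^1 = +0.755107
  k=2: (−1)^1·41.5692/(4)·0.8277^3·0.5612^3 = -1.041522
  k=3: (−1)^2·41.5692/(12)·0.8277^1·0.5612^5 = +0.159619
d^3_{0,1}(1.1917) = +0.755107 -1.041522 +0.159619 = -0.126795
|D^3_{0,1}|² = |d^3_{0,1}(β)|² = (-0.126795)² = 0.016077 (the z-rotation phases have unit modulus)

P=0.0161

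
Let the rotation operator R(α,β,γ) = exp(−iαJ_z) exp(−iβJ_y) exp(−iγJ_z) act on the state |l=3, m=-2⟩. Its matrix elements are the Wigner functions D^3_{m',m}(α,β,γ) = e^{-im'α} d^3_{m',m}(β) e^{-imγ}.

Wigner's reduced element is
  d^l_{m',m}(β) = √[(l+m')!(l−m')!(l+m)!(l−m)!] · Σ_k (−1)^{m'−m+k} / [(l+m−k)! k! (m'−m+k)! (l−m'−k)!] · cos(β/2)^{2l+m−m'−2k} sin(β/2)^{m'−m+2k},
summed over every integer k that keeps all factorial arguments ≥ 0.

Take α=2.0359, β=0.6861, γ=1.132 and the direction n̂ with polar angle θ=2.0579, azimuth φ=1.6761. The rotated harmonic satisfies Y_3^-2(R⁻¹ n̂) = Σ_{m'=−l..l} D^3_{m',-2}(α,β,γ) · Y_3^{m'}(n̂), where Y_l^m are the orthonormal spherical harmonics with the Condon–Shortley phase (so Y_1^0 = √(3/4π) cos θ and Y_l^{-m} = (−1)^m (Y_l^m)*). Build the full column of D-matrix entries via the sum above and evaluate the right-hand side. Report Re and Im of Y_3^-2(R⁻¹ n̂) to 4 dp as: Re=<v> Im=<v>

Re=-0.1566 Im=0.0377

Need the full column D^3_{m',-2} for m'=−3..3 at α=2.0359, β=0.6861, γ=1.132.
cos(β/2)=0.941733, sin(β/2)=0.336361
d^3_{-3,-2}: single k=1 term ⇒ +0.610268;  D = -0.302021+0.530293i
d^3_{-2,-2}: k∈[0..1] ⇒ +0.697537 -0.444931 = +0.252606;  D = +0.252256+0.013285i
d^3_{-1,-2}: k∈[0..1] ⇒ -0.787852 +0.201016 = -0.586837;  D = +0.235257+0.537616i
d^3_{0,-2}: k∈[0..1] ⇒ +0.487397 -0.062178 = +0.425219;  D = -0.271717+0.327080i
d^3_{1,-2}: k∈[0..1] ⇒ -0.201016 +0.012822 = -0.188194;  D = -0.183319-0.042556i
d^3_{2,-2}: k∈[0..1] ⇒ +0.056761 -0.001448 = +0.055313;  D = -0.012987-0.053766i
d^3_{3,-2}: single k=0 term ⇒ -0.009932;  D = +0.007583-0.006414i
Y_3^{m'}(θ=2.0579,φ=1.6761) and Σ D·Y over m':
  (-0.3020+0.5303i)·(+0.0895+0.2737i)  (+0.2523+0.0133i)·(+0.3653-0.0781i)  (+0.2353+0.5376i)·(-0.0029-0.0271i)  (-0.2717+0.3271i)·(+0.3327+0.0000i)  (-0.1833-0.0426i)·(+0.0029-0.0271i)  (-0.0130-0.0538i)·(+0.3653+0.0781i)  (+0.0076-0.0064i)·(-0.0895+0.2737i)
Y_3^-2(R⁻¹ n̂) = -0.156597+0.037669i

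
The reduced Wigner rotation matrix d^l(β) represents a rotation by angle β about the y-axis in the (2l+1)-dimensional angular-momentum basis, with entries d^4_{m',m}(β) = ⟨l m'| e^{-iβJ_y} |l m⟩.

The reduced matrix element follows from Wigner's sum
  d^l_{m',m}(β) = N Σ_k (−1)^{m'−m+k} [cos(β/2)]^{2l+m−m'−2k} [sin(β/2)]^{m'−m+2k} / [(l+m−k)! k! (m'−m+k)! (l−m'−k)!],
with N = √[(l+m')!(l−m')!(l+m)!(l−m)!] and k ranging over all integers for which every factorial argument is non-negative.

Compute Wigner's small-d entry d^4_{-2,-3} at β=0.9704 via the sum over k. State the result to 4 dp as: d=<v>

d^4_{-2,-3}(β=0.9704) via Wigner's sum:
Half-angle: c=0.884582, s=0.466385. N=√(2·720·1·5040)=2693.993318
k: max(0,(-3)−(-2))=0 … min(4+(-3),4−(-2))=1
  k=0: (−1)^1·2693.9933/(720)·0.8846^7·0.4664^1 = -0.739562
  k=1: (−1)^2·2693.9933/(240)·0.8846^5·0.4664^3 = +0.616751
d^4_{-2,-3}(0.9704) = -0.739562 +0.616751 = -0.122811

d=-0.1228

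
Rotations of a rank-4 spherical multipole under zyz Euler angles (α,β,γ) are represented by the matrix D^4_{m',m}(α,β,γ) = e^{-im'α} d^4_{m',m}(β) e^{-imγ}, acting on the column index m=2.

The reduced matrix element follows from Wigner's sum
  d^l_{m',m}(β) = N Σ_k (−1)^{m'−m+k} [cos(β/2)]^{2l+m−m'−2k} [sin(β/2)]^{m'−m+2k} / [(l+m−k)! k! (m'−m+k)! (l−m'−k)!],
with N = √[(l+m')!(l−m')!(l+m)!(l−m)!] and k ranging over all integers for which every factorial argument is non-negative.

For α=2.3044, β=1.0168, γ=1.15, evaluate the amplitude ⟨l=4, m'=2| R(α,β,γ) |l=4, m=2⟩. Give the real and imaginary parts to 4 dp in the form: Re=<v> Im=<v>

Re=-0.3517 Im=0.2541

Split into d^4_{2,2}(β=1.0168) × two z-phases.
Half-angle: c=0.873524, s=0.486780. N=√(720·2·720·2)=1440.000000
k: max(0,(2)−(2))=0 … min(4+(2),4−(2))=2
  k=0: (−1)^0·1440.0000/(1440)·0.8735^8·0.4868^0 = +0.339001
  k=1: (−1)^1·1440.0000/(120)·0.8735^6·0.4868^2 = -1.263274
  k=2: (−1)^2·1440.0000/(96)·0.8735^4·0.4868^4 = +0.490369
d^4_{2,2}(1.0168) = +0.339001 -1.263274 +0.490369 = -0.433904
Attach z-rotation phases: D = e^{-i(2)(2.3044)}·(-0.433904)·e^{-i(2)(1.15)} = -0.351724+0.254092i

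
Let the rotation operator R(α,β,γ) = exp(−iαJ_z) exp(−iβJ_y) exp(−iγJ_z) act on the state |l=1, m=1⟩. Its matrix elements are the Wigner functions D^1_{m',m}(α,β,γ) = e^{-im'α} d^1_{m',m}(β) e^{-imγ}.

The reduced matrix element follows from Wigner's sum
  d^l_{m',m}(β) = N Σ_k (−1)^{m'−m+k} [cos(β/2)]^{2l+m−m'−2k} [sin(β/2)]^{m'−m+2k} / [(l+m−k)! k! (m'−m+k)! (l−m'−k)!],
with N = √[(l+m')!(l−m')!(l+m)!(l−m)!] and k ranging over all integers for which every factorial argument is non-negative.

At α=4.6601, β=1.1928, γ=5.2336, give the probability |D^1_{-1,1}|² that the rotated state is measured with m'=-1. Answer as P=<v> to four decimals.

P=0.0995

D^1_{-1,1}(4.6601,1.1928,5.2336) = e^{-i·-1·4.6601}·d^1_{-1,1}(1.1928)·e^{-i·1·5.2336}. Compute d first:
c=cos(1.1928/2)=0.827363, s=sin(1.1928/2)=0.561668; N=√[1·2·2·1]=2.000000
Admissible k: 2..2 (factorial args all ≥0)
  k=2: (−1)^0·2.0000/(2)·0.8274^0·0.5617^2 = +0.315471
d^1_{-1,1}(1.1928) = +0.315471
|D^1_{-1,1}|² = |d^1_{-1,1}(β)|² = (+0.315471)² = 0.099522 (the z-rotation phases have unit modulus)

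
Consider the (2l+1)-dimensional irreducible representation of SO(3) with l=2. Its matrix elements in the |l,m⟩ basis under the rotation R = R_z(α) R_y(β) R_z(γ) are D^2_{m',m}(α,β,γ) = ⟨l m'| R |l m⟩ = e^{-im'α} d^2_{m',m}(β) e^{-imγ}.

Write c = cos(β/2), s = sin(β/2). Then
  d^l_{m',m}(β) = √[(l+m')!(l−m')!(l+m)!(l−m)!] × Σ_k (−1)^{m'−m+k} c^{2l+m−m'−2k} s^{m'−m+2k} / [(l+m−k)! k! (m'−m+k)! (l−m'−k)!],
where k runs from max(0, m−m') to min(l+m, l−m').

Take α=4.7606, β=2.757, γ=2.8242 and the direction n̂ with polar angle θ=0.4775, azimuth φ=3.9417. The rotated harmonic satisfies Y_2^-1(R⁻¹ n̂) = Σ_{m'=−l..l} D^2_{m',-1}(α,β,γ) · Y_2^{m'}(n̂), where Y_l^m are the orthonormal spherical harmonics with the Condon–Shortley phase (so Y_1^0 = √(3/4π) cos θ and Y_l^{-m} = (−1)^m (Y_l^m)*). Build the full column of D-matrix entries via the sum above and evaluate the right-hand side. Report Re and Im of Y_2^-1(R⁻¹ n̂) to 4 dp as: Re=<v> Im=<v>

Need the full column D^2_{m',-1} for m'=−2..2 at α=4.7606, β=2.757, γ=2.8242.
cos(β/2)=0.191113, sin(β/2)=0.981568
d^2_{-2,-1}: single k=1 term ⇒ +0.013703;  D = +0.013370-0.003003i
d^2_{-1,-1}: k∈[0..1] ⇒ +0.001334 -0.105571 = -0.104237;  D = -0.027721-0.100483i
d^2_{0,-1}: k∈[0..1] ⇒ -0.016783 +0.442719 = +0.425936;  D = -0.404661+0.132930i
d^2_{1,-1}: k∈[0..1] ⇒ +0.105571 -0.928285 = -0.822714;  D = +0.294131+0.768340i
d^2_{2,-1}: single k=0 term ⇒ -0.361478;  D = -0.330967+0.145352i
Y_2^{m'}(θ=0.4775,φ=3.9417) and Σ D·Y over m':
  (+0.0134-0.0030i)·(-0.0024-0.0815i)  (-0.0277-0.1005i)·(-0.2197+0.2262i)  (-0.4047+0.1329i)·(+0.4310+0.0000i)  (+0.2941+0.7683i)·(+0.2197+0.2262i)  (-0.3310+0.1454i)·(-0.0024+0.0815i)
Y_2^-1(R⁻¹ n̂) = -0.266111+0.279982i

Re=-0.2661 Im=0.2800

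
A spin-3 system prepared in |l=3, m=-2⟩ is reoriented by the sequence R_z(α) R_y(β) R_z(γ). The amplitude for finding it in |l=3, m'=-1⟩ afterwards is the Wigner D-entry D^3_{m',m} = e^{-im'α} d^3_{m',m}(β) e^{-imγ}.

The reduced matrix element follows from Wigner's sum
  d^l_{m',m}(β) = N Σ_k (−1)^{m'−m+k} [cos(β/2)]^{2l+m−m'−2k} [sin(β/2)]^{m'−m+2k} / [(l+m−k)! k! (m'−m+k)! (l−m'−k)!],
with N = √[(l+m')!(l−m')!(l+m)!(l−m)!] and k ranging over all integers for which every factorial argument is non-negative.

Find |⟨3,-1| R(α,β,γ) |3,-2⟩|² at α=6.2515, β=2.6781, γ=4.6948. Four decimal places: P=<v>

P=0.0047

Split into d^3_{-1,-2}(β=2.6781) × two z-phases.
Half-angle: c=0.229678, s=0.973267. N=√(2·24·1·120)=75.894664
k: max(0,(-2)−(-1))=0 … min(3+(-2),3−(-1))=1
  k=0: (−1)^1·75.8947/(24)·0.2297^5·0.9733^1 = -0.001967
  k=1: (−1)^2·75.8947/(12)·0.2297^3·0.9733^3 = +0.070645
d^3_{-1,-2}(2.6781) = -0.001967 +0.070645 = +0.068678
|D^3_{-1,-2}|² = |d^3_{-1,-2}(β)|² = (+0.068678)² = 0.004717 (the z-rotation phases have unit modulus)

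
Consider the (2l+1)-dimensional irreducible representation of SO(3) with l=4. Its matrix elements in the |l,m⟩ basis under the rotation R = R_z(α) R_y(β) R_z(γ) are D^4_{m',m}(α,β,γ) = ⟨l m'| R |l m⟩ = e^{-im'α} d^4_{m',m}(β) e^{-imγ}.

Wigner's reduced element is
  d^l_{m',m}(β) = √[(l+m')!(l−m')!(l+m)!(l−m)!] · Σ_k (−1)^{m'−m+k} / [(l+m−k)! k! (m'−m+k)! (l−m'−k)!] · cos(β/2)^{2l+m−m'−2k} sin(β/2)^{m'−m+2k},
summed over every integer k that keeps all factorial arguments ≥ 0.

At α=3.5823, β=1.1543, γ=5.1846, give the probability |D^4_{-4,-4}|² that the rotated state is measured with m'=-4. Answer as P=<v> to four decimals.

P=0.0592

First d^4_{-4,-4}(β=1.1543), then the phase factors e^{-i(-4)α} and e^{-i(-4)γ}:
With c≡cos(β/2)=0.838021 and s≡sin(β/2)=0.545638, N=[1·40320·1·40320]^{1/2}=40320.000000
k: max(0,(-4)−(-4))=0 … min(4+(-4),4−(-4))=0
  k=0: (−1)^0·40320.0000/(40320)·0.8380^8·0.5456^0 = +0.243243
d^4_{-4,-4}(1.1543) = +0.243243
|D^4_{-4,-4}|² = |d^4_{-4,-4}(β)|² = (+0.243243)² = 0.059167 (the z-rotation phases have unit modulus)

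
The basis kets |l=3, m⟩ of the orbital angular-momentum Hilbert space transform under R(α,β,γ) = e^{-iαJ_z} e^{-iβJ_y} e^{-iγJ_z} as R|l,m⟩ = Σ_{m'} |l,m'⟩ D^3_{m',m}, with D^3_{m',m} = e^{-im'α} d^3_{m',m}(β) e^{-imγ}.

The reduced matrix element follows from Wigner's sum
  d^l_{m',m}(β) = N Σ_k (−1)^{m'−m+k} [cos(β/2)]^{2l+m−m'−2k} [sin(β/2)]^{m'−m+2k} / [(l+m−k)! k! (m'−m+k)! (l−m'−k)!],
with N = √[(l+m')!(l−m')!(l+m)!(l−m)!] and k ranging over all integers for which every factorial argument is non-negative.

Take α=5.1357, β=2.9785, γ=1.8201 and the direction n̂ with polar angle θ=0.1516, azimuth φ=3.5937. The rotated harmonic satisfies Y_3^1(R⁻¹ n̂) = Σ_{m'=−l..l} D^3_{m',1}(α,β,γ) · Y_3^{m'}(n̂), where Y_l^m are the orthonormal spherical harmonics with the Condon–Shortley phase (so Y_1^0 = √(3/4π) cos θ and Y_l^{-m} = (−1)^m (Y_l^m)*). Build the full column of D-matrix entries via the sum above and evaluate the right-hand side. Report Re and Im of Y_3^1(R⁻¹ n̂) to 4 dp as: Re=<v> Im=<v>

Need the full column D^3_{m',1} for m'=−3..3 at α=5.1357, β=2.9785, γ=1.8201.
cos(β/2)=0.081456, sin(β/2)=0.996677
d^3_{-3,1}: single k=4 term ⇒ +0.025358;  D = +0.013258+0.021616i
d^3_{-2,1}: k∈[3..4] ⇒ +0.003384 -0.253335 = -0.249951;  D = +0.140579-0.206671i
d^3_{-1,1}: k∈[2..4] ⇒ +0.000262 -0.052379 +0.980227 = +0.928110;  D = -0.914095-0.160684i
d^3_{0,1}: k∈[1..3] ⇒ +0.000012 -0.005561 +0.277514 = +0.271966;  D = -0.067102-0.263558i
d^3_{1,1}: k∈[0..2] ⇒ +0.000000 -0.000350 +0.039284 = +0.038934;  D = +0.030454-0.024257i
d^3_{2,1}: k∈[0..1] ⇒ -0.000011 +0.003384 = +0.003373;  D = +0.003000+0.001542i
d^3_{3,1}: single k=0 term ⇒ +0.000169;  D = -0.000009+0.000169i
Y_3^{m'}(θ=0.1516,φ=3.5937) and Σ D·Y over m':
  (+0.0133+0.0216i)·(-0.0003+0.0014i)  (+0.1406-0.2067i)·(+0.0142-0.0181i)  (-0.9141-0.1607i)·(-0.1706+0.0829i)  (-0.0671-0.2636i)·(+0.6957+0.0000i)  (+0.0305-0.0243i)·(+0.1706+0.0829i)  (+0.0030+0.0015i)·(+0.0142+0.0181i)  (-0.0000+0.0002i)·(+0.0003+0.0014i)
Y_3^1(R⁻¹ n̂) = +0.128024-0.238705i

Re=0.1280 Im=-0.2387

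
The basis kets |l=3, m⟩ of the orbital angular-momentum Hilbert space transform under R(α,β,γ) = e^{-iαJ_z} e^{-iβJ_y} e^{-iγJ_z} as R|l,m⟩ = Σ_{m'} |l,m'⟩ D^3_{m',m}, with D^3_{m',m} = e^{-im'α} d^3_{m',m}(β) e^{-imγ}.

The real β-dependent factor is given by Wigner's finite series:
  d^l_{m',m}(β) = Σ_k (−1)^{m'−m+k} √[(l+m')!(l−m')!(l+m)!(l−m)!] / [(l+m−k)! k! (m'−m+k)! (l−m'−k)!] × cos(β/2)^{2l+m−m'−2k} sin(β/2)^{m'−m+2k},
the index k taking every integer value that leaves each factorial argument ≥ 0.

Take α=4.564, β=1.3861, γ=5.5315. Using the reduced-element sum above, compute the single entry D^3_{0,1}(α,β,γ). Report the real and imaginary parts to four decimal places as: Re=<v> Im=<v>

D^3_{0,1}(4.564,1.3861,5.5315) = e^{-i·0·4.564}·d^3_{0,1}(1.3861)·e^{-i·1·5.5315}. Compute d first:
With c≡cos(β/2)=0.769301 and s≡sin(β/2)=0.638887, N=[6·6·24·2]^{1/2}=41.569219
Admissible k: 1..3 (factorial args all ≥0)
  k=1: (−1)^0·41.5692/(12)·0.7693^5·0.6389^1 = +0.596343
  k=2: (−1)^1·41.5692/(4)·0.7693^3·0.6389^3 = -1.233877
  k=3: (−1)^2·41.5692/(12)·0.7693^1·0.6389^5 = +0.283665
d^3_{0,1}(1.3861) = +0.596343 -1.233877 +0.283665 = -0.353870
Phases: e^{-i·(0)·4.564}=+1.000000+0.000000i, e^{-i·(1)·5.5315}=+0.730539+0.682871i ⇒ D=-0.258516-0.241647i

Re=-0.2585 Im=-0.2416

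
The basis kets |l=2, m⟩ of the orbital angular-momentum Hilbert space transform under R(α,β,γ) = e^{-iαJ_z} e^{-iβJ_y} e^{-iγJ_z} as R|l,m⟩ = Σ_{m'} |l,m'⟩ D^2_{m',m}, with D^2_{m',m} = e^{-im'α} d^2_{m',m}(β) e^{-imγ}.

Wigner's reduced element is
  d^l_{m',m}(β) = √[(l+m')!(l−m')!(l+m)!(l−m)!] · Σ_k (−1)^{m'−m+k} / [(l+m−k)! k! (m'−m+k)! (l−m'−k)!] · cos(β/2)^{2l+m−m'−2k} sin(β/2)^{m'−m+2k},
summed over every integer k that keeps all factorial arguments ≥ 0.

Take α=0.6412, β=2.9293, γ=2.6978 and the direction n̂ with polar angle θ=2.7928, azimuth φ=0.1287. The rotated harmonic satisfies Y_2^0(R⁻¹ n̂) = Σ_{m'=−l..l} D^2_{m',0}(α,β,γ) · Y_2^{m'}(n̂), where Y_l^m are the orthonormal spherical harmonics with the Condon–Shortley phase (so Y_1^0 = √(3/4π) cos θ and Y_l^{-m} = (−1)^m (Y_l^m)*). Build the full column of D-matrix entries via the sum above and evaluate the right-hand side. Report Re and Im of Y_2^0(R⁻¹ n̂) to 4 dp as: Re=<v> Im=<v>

Need the full column D^2_{m',0} for m'=−2..2 at α=0.6412, β=2.9293, γ=2.6978.
cos(β/2)=0.105947, sin(β/2)=0.994372
d^2_{-2,0}: single k=2 term ⇒ +0.027186;  D = +0.007732+0.026064i
d^2_{-1,0}: k∈[1..2] ⇒ +0.002897 -0.255159 = -0.252263;  D = -0.202158-0.150893i
d^2_{0,0}: k∈[0..2] ⇒ +0.000126 -0.044395 +0.977676 = +0.933407;  D = +0.933407+0.000000i
d^2_{1,0}: k∈[0..1] ⇒ -0.002897 +0.255159 = +0.252263;  D = +0.202158-0.150893i
d^2_{2,0}: single k=0 term ⇒ +0.027186;  D = +0.007732-0.026064i
Y_2^{m'}(θ=2.7928,φ=0.1287) and Σ D·Y over m':
  (+0.0077+0.0261i)·(+0.0436-0.0115i)  (-0.2022-0.1509i)·(-0.2461+0.0318i)  (+0.9334+0.0000i)·(+0.5203+0.0000i)  (+0.2022-0.1509i)·(+0.2461+0.0318i)  (+0.0077-0.0261i)·(+0.0436+0.0115i)
Y_2^0(R⁻¹ n̂) = +0.595999+0.000000i

Re=0.5960 Im=0.0000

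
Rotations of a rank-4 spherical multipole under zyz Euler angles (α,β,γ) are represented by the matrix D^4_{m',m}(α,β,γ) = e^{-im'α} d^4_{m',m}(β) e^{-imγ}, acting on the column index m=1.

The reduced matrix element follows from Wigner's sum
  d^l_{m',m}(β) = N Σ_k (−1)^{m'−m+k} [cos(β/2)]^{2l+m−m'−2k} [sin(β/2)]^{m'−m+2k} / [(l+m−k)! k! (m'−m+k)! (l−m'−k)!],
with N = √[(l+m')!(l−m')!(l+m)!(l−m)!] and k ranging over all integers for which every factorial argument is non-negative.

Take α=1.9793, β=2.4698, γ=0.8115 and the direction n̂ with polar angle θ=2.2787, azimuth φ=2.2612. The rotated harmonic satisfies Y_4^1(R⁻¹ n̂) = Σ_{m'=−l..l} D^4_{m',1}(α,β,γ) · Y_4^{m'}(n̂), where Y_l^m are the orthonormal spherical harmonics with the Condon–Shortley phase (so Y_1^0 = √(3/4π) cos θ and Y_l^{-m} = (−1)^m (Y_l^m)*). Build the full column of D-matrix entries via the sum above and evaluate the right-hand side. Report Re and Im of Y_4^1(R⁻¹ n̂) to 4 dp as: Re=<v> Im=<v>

Re=-0.0616 Im=-0.4238

Need the full column D^4_{m',1} for m'=−4..4 at α=1.9793, β=2.4698, γ=0.8115.
cos(β/2)=0.329616, sin(β/2)=0.944115
d^4_{-4,1}: single k=5 term ⇒ +0.201021;  D = +0.136771+0.147320i
d^4_{-3,1}: k∈[4..5] ⇒ +0.124065 -0.610711 = -0.486646;  D = -0.195770+0.445531i
d^4_{-2,1}: k∈[3..5] ⇒ +0.046305 -0.569842 +0.935016 = +0.411479;  D = -0.411473-0.002266i
d^4_{-1,1}: k∈[2..5] ⇒ +0.011431 -0.281353 +1.154135 -0.631248 = +0.252965;  D = +0.099207+0.232700i
d^4_{0,1}: k∈[1..4] ⇒ +0.001785 -0.087858 +0.720799 -0.985593 = -0.350867;  D = -0.241541+0.254491i
d^4_{1,1}: k∈[0..3] ⇒ +0.000139 -0.017147 +0.281353 -0.769423 = -0.505078;  D = +0.474319+0.173566i
d^4_{2,1}: k∈[0..2] ⇒ -0.001693 +0.069458 -0.379895 = -0.312130;  D = -0.018003-0.311611i
d^4_{3,1}: k∈[0..1] ⇒ +0.009073 -0.124065 = -0.114992;  D = -0.102719+0.051690i
d^4_{4,1}: single k=0 term ⇒ -0.024502;  D = +0.018802+0.015711i
Y_4^{m'}(θ=2.2787,φ=2.2612) and Σ D·Y over m':
  (+0.1368+0.1473i)·(-0.1369-0.0547i)  (-0.1958+0.4455i)·(-0.3131+0.1712i)  (-0.4115-0.0023i)·(-0.0715+0.3716i)  (+0.0992+0.2327i)·(-0.0060-0.0073i)  (-0.2415+0.2545i)·(-0.3626+0.0000i)  (+0.4743+0.1736i)·(+0.0060-0.0073i)  (-0.0180-0.3116i)·(-0.0715-0.3716i)  (-0.1027+0.0517i)·(+0.3131+0.1712i)  (+0.0188+0.0157i)·(-0.1369+0.0547i)
Y_4^1(R⁻¹ n̂) = -0.061588-0.423771i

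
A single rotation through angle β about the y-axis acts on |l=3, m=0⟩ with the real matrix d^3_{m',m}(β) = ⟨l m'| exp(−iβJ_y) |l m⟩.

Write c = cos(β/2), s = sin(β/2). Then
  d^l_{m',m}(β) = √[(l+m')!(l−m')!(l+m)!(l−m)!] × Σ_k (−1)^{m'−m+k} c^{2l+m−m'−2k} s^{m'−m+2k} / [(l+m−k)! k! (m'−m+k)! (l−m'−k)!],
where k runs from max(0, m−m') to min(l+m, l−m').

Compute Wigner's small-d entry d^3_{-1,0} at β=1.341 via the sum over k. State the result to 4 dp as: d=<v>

d=-0.3123

d^3_{-1,0}(β=1.341) via Wigner's sum:
c=cos(1.341/2)=0.783511, s=sin(1.341/2)=0.621378; N=√[2·24·6·6]=41.569219
Admissible k: 1..3 (factorial args all ≥0)
  k=1: (−1)^0·41.5692/(12)·0.7835^5·0.6214^1 = +0.635583
  k=2: (−1)^1·41.5692/(4)·0.7835^3·0.6214^3 = -1.199263
  k=3: (−1)^2·41.5692/(12)·0.7835^1·0.6214^5 = +0.251428
d^3_{-1,0}(1.341) = +0.635583 -1.199263 +0.251428 = -0.312252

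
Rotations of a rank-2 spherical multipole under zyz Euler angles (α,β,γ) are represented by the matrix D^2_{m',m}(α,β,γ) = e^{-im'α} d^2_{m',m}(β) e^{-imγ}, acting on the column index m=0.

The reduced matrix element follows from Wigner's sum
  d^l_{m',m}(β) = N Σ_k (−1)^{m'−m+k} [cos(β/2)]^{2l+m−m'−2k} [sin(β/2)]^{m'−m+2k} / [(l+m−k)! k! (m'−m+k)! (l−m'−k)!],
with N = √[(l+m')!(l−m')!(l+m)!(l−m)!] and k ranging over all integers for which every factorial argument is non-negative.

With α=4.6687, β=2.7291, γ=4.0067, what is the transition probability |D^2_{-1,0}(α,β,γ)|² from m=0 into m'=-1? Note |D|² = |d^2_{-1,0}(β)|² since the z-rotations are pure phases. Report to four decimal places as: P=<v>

P=0.2023

D^2_{-1,0}(4.6687,2.7291,4.0067) = e^{-i·-1·4.6687}·d^2_{-1,0}(2.7291)·e^{-i·0·4.0067}. Compute d first:
With c≡cos(β/2)=0.204787 and s≡sin(β/2)=0.978807, N=[1·6·2·2]^{1/2}=4.898979
k∈{1,2} keeps every argument non-negative
  k=1: (−1)^0·4.8990/(2)·0.2048^3·0.9788^1 = +0.020591
  k=2: (−1)^1·4.8990/(2)·0.2048^1·0.9788^3 = -0.470402
d^2_{-1,0}(2.7291) = +0.020591 -0.470402 = -0.449811
|D^2_{-1,0}|² = |d^2_{-1,0}(β)|² = (-0.449811)² = 0.202330 (the z-rotation phases have unit modulus)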